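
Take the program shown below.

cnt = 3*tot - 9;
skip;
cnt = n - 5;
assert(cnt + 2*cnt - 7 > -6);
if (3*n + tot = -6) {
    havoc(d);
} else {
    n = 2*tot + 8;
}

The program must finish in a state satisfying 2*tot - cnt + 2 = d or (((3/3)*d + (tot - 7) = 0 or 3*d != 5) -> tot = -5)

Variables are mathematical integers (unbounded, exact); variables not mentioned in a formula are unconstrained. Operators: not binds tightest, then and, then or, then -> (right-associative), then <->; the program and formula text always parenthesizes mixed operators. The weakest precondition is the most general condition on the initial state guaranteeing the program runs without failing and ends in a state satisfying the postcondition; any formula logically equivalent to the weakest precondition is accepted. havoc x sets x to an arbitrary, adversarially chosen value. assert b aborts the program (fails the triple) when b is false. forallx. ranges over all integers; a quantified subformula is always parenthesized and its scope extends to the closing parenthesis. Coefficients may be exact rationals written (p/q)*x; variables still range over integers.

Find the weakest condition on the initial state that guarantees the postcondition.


Working backward. After the program, the postcondition 2*tot - cnt + 2 = d or (((3/3)*d + (tot - 7) = 0 or 3*d != 5) -> tot = -5) must hold; in canonical form it is 2*tot = cnt + d - 2 or ((d + tot = 7 or 3*d != 5) -> tot = -5).
Then branch requires forall d_1. (2*tot = cnt + d_1 - 2 or ((d_1 + tot = 7 or 3*d_1 != 5) -> tot = -5)); else branch requires 2*tot = cnt + d - 2 or ((d + tot = 7 or 3*d != 5) -> tot = -5).
Before the if: (3*n + tot = -6 -> (forall d_1. (2*tot = cnt + d_1 - 2 or ((d_1 + tot = 7 or 3*d_1 != 5) -> tot = -5)))) and ((not (3*n + tot = -6)) -> (2*tot = cnt + d - 2 or ((d + tot = 7 or 3*d != 5) -> tot = -5)))
Before assert cnt + 2*cnt - 7 > -6: 3*cnt > 1 and (3*n + tot = -6 -> (forall d_1. (2*tot = cnt + d_1 - 2 or ((d_1 + tot = 7 or 3*d_1 != 5) -> tot = -5)))) and ((not (3*n + tot = -6)) -> (2*tot = cnt + d - 2 or ((d + tot = 7 or 3*d != 5) -> tot = -5)))
Before cnt := n - 5: 3*n > 16 and (3*n + tot = -6 -> (forall d_1. (2*tot = d_1 + n - 7 or ((d_1 + tot = 7 or 3*d_1 != 5) -> tot = -5)))) and ((not (3*n + tot = -6)) -> (2*tot = d + n - 7 or ((d + tot = 7 or 3*d != 5) -> tot = -5)))
Before skip: 3*n > 16 and (3*n + tot = -6 -> (forall d_1. (2*tot = d_1 + n - 7 or ((d_1 + tot = 7 or 3*d_1 != 5) -> tot = -5)))) and ((not (3*n + tot = -6)) -> (2*tot = d + n - 7 or ((d + tot = 7 or 3*d != 5) -> tot = -5)))
Before cnt := 3*tot - 9: 3*n > 16 and (3*n + tot = -6 -> (forall d_1. (2*tot = d_1 + n - 7 or ((d_1 + tot = 7 or 3*d_1 != 5) -> tot = -5)))) and ((not (3*n + tot = -6)) -> (2*tot = d + n - 7 or ((d + tot = 7 or 3*d != 5) -> tot = -5)))
Answer: WP = 3*n > 16 and (3*n + tot = -6 -> (forall d_1. (2*tot = d_1 + n - 7 or ((d_1 + tot = 7 or 3*d_1 != 5) -> tot = -5)))) and ((not (3*n + tot = -6)) -> (2*tot = d + n - 7 or ((d + tot = 7 or 3*d != 5) -> tot = -5)))


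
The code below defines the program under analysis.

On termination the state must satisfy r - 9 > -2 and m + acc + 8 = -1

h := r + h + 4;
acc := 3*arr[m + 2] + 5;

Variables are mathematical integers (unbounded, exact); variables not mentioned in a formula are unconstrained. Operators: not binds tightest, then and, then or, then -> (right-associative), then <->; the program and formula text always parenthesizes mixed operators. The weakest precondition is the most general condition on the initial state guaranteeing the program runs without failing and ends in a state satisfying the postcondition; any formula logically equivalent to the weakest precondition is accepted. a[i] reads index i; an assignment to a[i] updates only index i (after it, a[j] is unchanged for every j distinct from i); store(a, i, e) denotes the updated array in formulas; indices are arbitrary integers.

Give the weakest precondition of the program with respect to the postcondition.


Working backward. After the program, the postcondition r - 9 > -2 and m + acc + 8 = -1 must hold; in canonical form it is r > 7 and acc + m = -9.
Before acc := 3*arr[m + 2] + 5: r > 7 and 3*arr[m + 2] + m = -14
Before h := r + h + 4: r > 7 and 3*arr[m + 2] + m = -14
Answer: WP = r > 7 and 3*arr[m + 2] + m = -14


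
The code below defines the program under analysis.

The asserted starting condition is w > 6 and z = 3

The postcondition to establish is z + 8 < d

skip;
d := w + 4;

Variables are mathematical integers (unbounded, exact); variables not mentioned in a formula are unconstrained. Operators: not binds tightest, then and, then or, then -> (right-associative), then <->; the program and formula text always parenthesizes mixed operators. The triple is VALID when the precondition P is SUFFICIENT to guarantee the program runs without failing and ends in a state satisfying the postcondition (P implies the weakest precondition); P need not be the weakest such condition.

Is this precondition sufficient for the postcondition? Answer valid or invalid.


Working backward. After the program, the postcondition z + 8 < d must hold; in canonical form it is z < d - 8.
Before d := w + 4: z < w - 4
Before skip: z < w - 4
The weakest precondition is z < w - 4.
Check whether w > 6 and z = 3 implies it.
Countermodel: at the initial state w = 7, z = 3, the precondition holds but the weakest precondition fails.
Answer: invalid


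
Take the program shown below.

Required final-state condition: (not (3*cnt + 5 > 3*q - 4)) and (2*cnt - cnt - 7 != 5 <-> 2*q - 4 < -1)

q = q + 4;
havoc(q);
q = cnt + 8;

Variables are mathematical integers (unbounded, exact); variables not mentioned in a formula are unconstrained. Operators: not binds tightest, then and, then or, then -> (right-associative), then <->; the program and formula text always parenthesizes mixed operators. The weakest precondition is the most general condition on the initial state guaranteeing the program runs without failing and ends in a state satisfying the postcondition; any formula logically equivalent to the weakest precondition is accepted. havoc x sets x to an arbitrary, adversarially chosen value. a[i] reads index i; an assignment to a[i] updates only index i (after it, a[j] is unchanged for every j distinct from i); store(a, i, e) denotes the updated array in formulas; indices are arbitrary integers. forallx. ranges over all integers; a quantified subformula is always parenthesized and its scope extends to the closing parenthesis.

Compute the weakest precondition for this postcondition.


Working backward. After the program, the postcondition (not (3*cnt + 5 > 3*q - 4)) and (2*cnt - cnt - 7 != 5 <-> 2*q - 4 < -1) must hold; in canonical form it is (not (3*cnt > 3*q - 9)) and (cnt != 12 <-> 2*q < 3).
Before q := cnt + 8: cnt != 12 <-> 2*cnt < -13
Before havoc q: cnt != 12 <-> 2*cnt < -13
Before q := q + 4: cnt != 12 <-> 2*cnt < -13
Answer: WP = cnt != 12 <-> 2*cnt < -13


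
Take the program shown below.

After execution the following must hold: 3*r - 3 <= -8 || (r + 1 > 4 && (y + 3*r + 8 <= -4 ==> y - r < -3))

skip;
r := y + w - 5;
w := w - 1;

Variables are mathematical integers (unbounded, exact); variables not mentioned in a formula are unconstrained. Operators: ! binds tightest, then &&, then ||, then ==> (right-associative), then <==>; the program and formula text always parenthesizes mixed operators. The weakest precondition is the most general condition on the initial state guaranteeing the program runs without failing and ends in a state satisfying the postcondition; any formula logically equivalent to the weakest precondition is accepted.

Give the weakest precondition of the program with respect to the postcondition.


Working backward. After the program, the postcondition 3*r - 3 <= -8 || (r + 1 > 4 && (y + 3*r + 8 <= -4 ==> y - r < -3)) must hold; in canonical form it is 3*r <= -5 || (r > 3 && (3*r + y <= -12 ==> y < r - 3)).
Before w := w - 1: 3*r <= -5 || (r > 3 && (3*r + y <= -12 ==> y < r - 3))
Before r := y + w - 5: 3*w + 3*y <= 10 || (w + y > 8 && (3*w + 4*y <= 3 ==> w > 8))
Before skip: 3*w + 3*y <= 10 || (w + y > 8 && (3*w + 4*y <= 3 ==> w > 8))
Answer: WP = 3*w + 3*y <= 10 || (w + y > 8 && (3*w + 4*y <= 3 ==> w > 8))


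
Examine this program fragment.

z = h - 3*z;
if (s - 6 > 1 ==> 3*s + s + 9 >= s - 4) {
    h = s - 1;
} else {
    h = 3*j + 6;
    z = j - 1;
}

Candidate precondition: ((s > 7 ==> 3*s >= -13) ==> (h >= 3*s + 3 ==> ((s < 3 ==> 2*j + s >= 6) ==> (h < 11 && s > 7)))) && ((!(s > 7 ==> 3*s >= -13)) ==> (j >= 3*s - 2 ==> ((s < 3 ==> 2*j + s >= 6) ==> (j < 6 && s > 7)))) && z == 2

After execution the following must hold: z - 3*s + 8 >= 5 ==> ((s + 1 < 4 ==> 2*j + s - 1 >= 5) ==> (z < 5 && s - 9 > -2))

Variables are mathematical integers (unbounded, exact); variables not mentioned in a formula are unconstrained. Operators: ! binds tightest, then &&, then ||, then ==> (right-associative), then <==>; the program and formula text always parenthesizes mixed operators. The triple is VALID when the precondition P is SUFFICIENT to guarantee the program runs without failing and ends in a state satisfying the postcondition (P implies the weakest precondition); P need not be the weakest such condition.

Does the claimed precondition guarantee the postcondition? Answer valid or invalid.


Working backward. After the program, the postcondition z - 3*s + 8 >= 5 ==> ((s + 1 < 4 ==> 2*j + s - 1 >= 5) ==> (z < 5 && s - 9 > -2)) must hold; in canonical form it is z >= 3*s - 3 ==> ((s < 3 ==> 2*j + s >= 6) ==> (z < 5 && s > 7)).
Then branch requires z >= 3*s - 3 ==> ((s < 3 ==> 2*j + s >= 6) ==> (z < 5 && s > 7)); else branch requires j >= 3*s - 2 ==> ((s < 3 ==> 2*j + s >= 6) ==> (j < 6 && s > 7)).
Before the if: ((s > 7 ==> 3*s >= -13) ==> (z >= 3*s - 3 ==> ((s < 3 ==> 2*j + s >= 6) ==> (z < 5 && s > 7)))) && ((!(s > 7 ==> 3*s >= -13)) ==> (j >= 3*s - 2 ==> ((s < 3 ==> 2*j + s >= 6) ==> (j < 6 && s > 7))))
Before z := h - 3*z: ((s > 7 ==> 3*s >= -13) ==> (h >= 3*s + 3*z - 3 ==> ((s < 3 ==> 2*j + s >= 6) ==> (h < 3*z + 5 && s > 7)))) && ((!(s > 7 ==> 3*s >= -13)) ==> (j >= 3*s - 2 ==> ((s < 3 ==> 2*j + s >= 6) ==> (j < 6 && s > 7))))
The weakest precondition is ((s > 7 ==> 3*s >= -13) ==> (h >= 3*s + 3*z - 3 ==> ((s < 3 ==> 2*j + s >= 6) ==> (h < 3*z + 5 && s > 7)))) && ((!(s > 7 ==> 3*s >= -13)) ==> (j >= 3*s - 2 ==> ((s < 3 ==> 2*j + s >= 6) ==> (j < 6 && s > 7)))).
Check whether ((s > 7 ==> 3*s >= -13) ==> (h >= 3*s + 3 ==> ((s < 3 ==> 2*j + s >= 6) ==> (h < 11 && s > 7)))) && ((!(s > 7 ==> 3*s >= -13)) ==> (j >= 3*s - 2 ==> ((s < 3 ==> 2*j + s >= 6) ==> (j < 6 && s > 7)))) && z == 2 implies it.
Every state satisfying the precondition satisfies the weakest precondition: the implication holds.
Answer: valid


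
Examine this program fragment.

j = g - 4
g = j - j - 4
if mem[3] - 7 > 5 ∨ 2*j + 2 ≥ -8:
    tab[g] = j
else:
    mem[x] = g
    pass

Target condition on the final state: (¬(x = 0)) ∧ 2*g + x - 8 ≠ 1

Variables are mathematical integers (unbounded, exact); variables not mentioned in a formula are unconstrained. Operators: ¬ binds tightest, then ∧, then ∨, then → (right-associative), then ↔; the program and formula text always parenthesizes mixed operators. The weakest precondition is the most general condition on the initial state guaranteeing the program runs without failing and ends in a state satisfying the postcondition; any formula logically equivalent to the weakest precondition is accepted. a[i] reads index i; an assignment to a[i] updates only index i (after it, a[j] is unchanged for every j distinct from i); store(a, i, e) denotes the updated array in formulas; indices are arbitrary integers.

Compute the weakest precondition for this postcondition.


Working backward. After the program, the postcondition (¬(x = 0)) ∧ 2*g + x - 8 ≠ 1 must hold; in canonical form it is (¬(x = 0)) ∧ 2*g + x ≠ 9.
Then branch requires (¬(x = 0)) ∧ 2*g + x ≠ 9; else branch requires (¬(x = 0)) ∧ 2*g + x ≠ 9.
Before the if: ((mem[3] > 12 ∨ 2*j ≥ -10) → ((¬(x = 0)) ∧ 2*g + x ≠ 9)) ∧ ((¬(mem[3] > 12 ∨ 2*j ≥ -10)) → ((¬(x = 0)) ∧ 2*g + x ≠ 9))
Before g := j - j - 4: ((mem[3] > 12 ∨ 2*j ≥ -10) → ((¬(x = 0)) ∧ x ≠ 17)) ∧ ((¬(mem[3] > 12 ∨ 2*j ≥ -10)) → ((¬(x = 0)) ∧ x ≠ 17))
Before j := g - 4: ((mem[3] > 12 ∨ 2*g ≥ -2) → ((¬(x = 0)) ∧ x ≠ 17)) ∧ ((¬(mem[3] > 12 ∨ 2*g ≥ -2)) → ((¬(x = 0)) ∧ x ≠ 17))
Answer: WP = ((mem[3] > 12 ∨ 2*g ≥ -2) → ((¬(x = 0)) ∧ x ≠ 17)) ∧ ((¬(mem[3] > 12 ∨ 2*g ≥ -2)) → ((¬(x = 0)) ∧ x ≠ 17))


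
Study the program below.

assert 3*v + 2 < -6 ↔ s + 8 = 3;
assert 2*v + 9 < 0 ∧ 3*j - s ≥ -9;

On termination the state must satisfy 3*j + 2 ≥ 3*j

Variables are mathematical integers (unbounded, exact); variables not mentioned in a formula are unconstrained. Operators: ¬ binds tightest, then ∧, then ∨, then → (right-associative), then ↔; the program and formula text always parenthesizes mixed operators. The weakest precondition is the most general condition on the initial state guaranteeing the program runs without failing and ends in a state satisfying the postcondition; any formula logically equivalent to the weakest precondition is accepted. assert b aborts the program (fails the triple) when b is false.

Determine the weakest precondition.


Working backward. After the program, the postcondition 3*j + 2 ≥ 3*j must hold; in canonical form it is true.
Before assert 2*v + 9 < 0 ∧ 3*j - s ≥ -9: 2*v < -9 ∧ 3*j ≥ s - 9
Before assert 3*v + 2 < -6 ↔ s + 8 = 3: (3*v < -8 ↔ s = -5) ∧ 2*v < -9 ∧ 3*j ≥ s - 9
Answer: WP = (3*v < -8 ↔ s = -5) ∧ 2*v < -9 ∧ 3*j ≥ s - 9


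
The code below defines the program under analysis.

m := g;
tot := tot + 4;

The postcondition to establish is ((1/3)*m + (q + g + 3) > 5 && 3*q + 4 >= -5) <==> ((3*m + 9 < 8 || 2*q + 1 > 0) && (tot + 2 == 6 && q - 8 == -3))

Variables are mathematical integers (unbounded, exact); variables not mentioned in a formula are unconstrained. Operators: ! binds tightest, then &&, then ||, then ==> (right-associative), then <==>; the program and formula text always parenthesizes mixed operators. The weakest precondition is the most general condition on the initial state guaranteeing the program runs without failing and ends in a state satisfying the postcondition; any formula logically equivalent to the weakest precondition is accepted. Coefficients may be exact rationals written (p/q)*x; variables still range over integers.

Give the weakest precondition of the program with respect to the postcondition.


Working backward. After the program, the postcondition ((1/3)*m + (q + g + 3) > 5 && 3*q + 4 >= -5) <==> ((3*m + 9 < 8 || 2*q + 1 > 0) && (tot + 2 == 6 && q - 8 == -3)) must hold; in canonical form it is (g + (1/3)*m + q > 2 && 3*q >= -9) <==> ((3*m < -1 || 2*q > -1) && tot == 4 && q == 5).
Before tot := tot + 4: (g + (1/3)*m + q > 2 && 3*q >= -9) <==> ((3*m < -1 || 2*q > -1) && tot == 0 && q == 5)
Before m := g: ((4/3)*g + q > 2 && 3*q >= -9) <==> ((3*g < -1 || 2*q > -1) && tot == 0 && q == 5)
Answer: WP = ((4/3)*g + q > 2 && 3*q >= -9) <==> ((3*g < -1 || 2*q > -1) && tot == 0 && q == 5)


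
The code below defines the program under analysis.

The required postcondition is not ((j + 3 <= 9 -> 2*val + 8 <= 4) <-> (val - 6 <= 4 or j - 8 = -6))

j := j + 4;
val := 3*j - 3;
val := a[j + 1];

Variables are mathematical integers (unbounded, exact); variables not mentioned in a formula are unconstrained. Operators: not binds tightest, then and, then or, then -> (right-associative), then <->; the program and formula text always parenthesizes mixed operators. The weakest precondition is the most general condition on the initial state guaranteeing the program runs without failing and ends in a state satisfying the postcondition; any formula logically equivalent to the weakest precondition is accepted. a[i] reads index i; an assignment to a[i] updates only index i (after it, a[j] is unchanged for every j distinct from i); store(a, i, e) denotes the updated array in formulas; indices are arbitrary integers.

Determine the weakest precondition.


Working backward. After the program, the postcondition not ((j + 3 <= 9 -> 2*val + 8 <= 4) <-> (val - 6 <= 4 or j - 8 = -6)) must hold; in canonical form it is not ((j <= 6 -> 2*val <= -4) <-> (val <= 10 or j = 2)).
Before val := a[j + 1]: not ((j <= 6 -> 2*a[j + 1] <= -4) <-> (a[j + 1] <= 10 or j = 2))
Before val := 3*j - 3: not ((j <= 6 -> 2*a[j + 1] <= -4) <-> (a[j + 1] <= 10 or j = 2))
Before j := j + 4: not ((j <= 2 -> 2*a[j + 5] <= -4) <-> (a[j + 5] <= 10 or j = -2))
Answer: WP = not ((j <= 2 -> 2*a[j + 5] <= -4) <-> (a[j + 5] <= 10 or j = -2))


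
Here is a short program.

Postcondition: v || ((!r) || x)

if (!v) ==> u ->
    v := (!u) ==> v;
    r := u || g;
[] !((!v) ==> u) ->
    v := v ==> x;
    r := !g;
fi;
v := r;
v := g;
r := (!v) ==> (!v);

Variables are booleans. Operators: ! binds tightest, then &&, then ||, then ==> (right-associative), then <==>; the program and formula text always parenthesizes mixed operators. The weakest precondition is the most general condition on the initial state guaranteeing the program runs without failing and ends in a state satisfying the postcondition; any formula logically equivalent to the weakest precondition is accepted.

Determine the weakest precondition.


Working backward. After the program, the postcondition v || ((!r) || x) must hold; in canonical form it is v || (!r) || x.
Before r := (!v) ==> (!v): v || x
Before v := g: g || x
Before v := r: g || x
Then branch requires g || x; else branch requires g || x.
Before the if: (((!v) ==> u) ==> (g || x)) && ((!((!v) ==> u)) ==> (g || x))
Answer: WP = (((!v) ==> u) ==> (g || x)) && ((!((!v) ==> u)) ==> (g || x))


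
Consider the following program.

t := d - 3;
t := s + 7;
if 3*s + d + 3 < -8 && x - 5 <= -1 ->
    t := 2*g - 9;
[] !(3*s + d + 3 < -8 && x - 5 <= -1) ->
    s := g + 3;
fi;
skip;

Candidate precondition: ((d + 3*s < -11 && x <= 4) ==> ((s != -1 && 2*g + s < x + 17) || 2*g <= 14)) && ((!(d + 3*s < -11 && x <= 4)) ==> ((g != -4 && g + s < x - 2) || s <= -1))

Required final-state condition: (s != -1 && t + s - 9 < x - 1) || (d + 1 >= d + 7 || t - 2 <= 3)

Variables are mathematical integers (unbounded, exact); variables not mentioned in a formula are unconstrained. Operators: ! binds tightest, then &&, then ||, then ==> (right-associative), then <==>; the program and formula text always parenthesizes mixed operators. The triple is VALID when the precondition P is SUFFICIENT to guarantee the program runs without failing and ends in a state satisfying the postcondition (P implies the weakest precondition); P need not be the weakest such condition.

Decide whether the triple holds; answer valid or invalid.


Working backward. After the program, the postcondition (s != -1 && t + s - 9 < x - 1) || (d + 1 >= d + 7 || t - 2 <= 3) must hold; in canonical form it is (s != -1 && s + t < x + 8) || t <= 5.
Before skip: (s != -1 && s + t < x + 8) || t <= 5
Then branch requires (s != -1 && 2*g + s < x + 17) || 2*g <= 14; else branch requires (g != -4 && g + t < x + 5) || t <= 5.
Before the if: ((d + 3*s < -11 && x <= 4) ==> ((s != -1 && 2*g + s < x + 17) || 2*g <= 14)) && ((!(d + 3*s < -11 && x <= 4)) ==> ((g != -4 && g + t < x + 5) || t <= 5))
Before t := s + 7: ((d + 3*s < -11 && x <= 4) ==> ((s != -1 && 2*g + s < x + 17) || 2*g <= 14)) && ((!(d + 3*s < -11 && x <= 4)) ==> ((g != -4 && g + s < x - 2) || s <= -2))
Before t := d - 3: ((d + 3*s < -11 && x <= 4) ==> ((s != -1 && 2*g + s < x + 17) || 2*g <= 14)) && ((!(d + 3*s < -11 && x <= 4)) ==> ((g != -4 && g + s < x - 2) || s <= -2))
The weakest precondition is ((d + 3*s < -11 && x <= 4) ==> ((s != -1 && 2*g + s < x + 17) || 2*g <= 14)) && ((!(d + 3*s < -11 && x <= 4)) ==> ((g != -4 && g + s < x - 2) || s <= -2)).
Check whether ((d + 3*s < -11 && x <= 4) ==> ((s != -1 && 2*g + s < x + 17) || 2*g <= 14)) && ((!(d + 3*s < -11 && x <= 4)) ==> ((g != -4 && g + s < x - 2) || s <= -1)) implies it.
Countermodel: at the initial state d = -8, g = -5, s = -1, x = -4, the precondition holds but the weakest precondition fails.
Answer: invalid


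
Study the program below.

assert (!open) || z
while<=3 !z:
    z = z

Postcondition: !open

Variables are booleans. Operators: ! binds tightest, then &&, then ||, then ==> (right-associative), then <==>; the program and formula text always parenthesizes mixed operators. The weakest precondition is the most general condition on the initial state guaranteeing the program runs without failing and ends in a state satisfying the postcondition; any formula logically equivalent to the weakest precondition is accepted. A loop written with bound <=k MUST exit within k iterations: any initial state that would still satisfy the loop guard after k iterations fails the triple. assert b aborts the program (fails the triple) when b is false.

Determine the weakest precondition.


Working backward. After the program, !open must hold.
Before the loop (bound <=3), unroll the exhaustion recursion (WP_0 = exit-now case; WP_j = one more guarded iteration, up to j = 3):
  WP_0: z && (!open)
  WP_1: ((!z) ==> (z && (!open))) && (z ==> (!open))
  WP_2: ((!z) ==> (((!z) ==> (z && (!open))) && (z ==> (!open)))) && (z ==> (!open))
  WP_3: ((!z) ==> (((!z) ==> (((!z) ==> (z && (!open))) && (z ==> (!open)))) && (z ==> (!open)))) && (z ==> (!open))
So before the loop: ((!z) ==> (((!z) ==> (((!z) ==> (z && (!open))) && (z ==> (!open)))) && (z ==> (!open)))) && (z ==> (!open))
Before assert (!open) || z: ((!open) || z) && ((!z) ==> (((!z) ==> (((!z) ==> (z && (!open))) && (z ==> (!open)))) && (z ==> (!open)))) && (z ==> (!open))
Answer: WP = ((!open) || z) && ((!z) ==> (((!z) ==> (((!z) ==> (z && (!open))) && (z ==> (!open)))) && (z ==> (!open)))) && (z ==> (!open))


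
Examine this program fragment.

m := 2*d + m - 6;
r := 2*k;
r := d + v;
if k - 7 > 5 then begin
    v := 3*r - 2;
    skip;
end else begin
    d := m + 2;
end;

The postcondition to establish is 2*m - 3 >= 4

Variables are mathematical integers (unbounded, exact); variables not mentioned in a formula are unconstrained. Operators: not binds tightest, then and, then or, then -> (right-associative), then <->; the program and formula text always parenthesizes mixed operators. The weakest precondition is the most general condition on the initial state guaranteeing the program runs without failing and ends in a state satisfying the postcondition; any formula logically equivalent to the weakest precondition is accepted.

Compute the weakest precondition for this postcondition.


Working backward. After the program, the postcondition 2*m - 3 >= 4 must hold; in canonical form it is 2*m >= 7.
Then branch requires 2*m >= 7; else branch requires 2*m >= 7.
Before the if: (k > 12 -> 2*m >= 7) and ((not (k > 12)) -> 2*m >= 7)
Before r := d + v: (k > 12 -> 2*m >= 7) and ((not (k > 12)) -> 2*m >= 7)
Before r := 2*k: (k > 12 -> 2*m >= 7) and ((not (k > 12)) -> 2*m >= 7)
Before m := 2*d + m - 6: (k > 12 -> 4*d + 2*m >= 19) and ((not (k > 12)) -> 4*d + 2*m >= 19)
Answer: WP = (k > 12 -> 4*d + 2*m >= 19) and ((not (k > 12)) -> 4*d + 2*m >= 19)


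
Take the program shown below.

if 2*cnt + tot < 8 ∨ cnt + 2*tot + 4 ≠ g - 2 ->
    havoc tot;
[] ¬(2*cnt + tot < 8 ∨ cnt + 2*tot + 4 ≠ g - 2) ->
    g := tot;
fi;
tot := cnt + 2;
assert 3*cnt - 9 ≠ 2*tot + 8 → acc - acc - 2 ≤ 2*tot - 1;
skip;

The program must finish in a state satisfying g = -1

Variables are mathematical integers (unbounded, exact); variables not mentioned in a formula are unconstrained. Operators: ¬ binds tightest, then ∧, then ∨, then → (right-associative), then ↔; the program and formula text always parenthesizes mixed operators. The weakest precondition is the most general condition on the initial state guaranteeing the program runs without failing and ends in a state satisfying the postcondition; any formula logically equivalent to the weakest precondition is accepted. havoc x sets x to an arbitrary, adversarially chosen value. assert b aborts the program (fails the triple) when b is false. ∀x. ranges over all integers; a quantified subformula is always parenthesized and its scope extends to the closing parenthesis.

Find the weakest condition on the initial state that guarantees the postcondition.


Working backward. After the program, g = -1 must hold.
Before skip: g = -1
Before assert 3*cnt - 9 ≠ 2*tot + 8 → acc - acc - 2 ≤ 2*tot - 1: (3*cnt ≠ 2*tot + 17 → 2*tot ≥ -1) ∧ g = -1
Before tot := cnt + 2: (cnt ≠ 21 → 2*cnt ≥ -5) ∧ g = -1
Then branch requires (cnt ≠ 21 → 2*cnt ≥ -5) ∧ g = -1; else branch requires (cnt ≠ 21 → 2*cnt ≥ -5) ∧ tot = -1.
Before the if: ((2*cnt + tot < 8 ∨ cnt + 2*tot ≠ g - 6) → ((cnt ≠ 21 → 2*cnt ≥ -5) ∧ g = -1)) ∧ ((¬(2*cnt + tot < 8 ∨ cnt + 2*tot ≠ g - 6)) → ((cnt ≠ 21 → 2*cnt ≥ -5) ∧ tot = -1))
Answer: WP = ((2*cnt + tot < 8 ∨ cnt + 2*tot ≠ g - 6) → ((cnt ≠ 21 → 2*cnt ≥ -5) ∧ g = -1)) ∧ ((¬(2*cnt + tot < 8 ∨ cnt + 2*tot ≠ g - 6)) → ((cnt ≠ 21 → 2*cnt ≥ -5) ∧ tot = -1))


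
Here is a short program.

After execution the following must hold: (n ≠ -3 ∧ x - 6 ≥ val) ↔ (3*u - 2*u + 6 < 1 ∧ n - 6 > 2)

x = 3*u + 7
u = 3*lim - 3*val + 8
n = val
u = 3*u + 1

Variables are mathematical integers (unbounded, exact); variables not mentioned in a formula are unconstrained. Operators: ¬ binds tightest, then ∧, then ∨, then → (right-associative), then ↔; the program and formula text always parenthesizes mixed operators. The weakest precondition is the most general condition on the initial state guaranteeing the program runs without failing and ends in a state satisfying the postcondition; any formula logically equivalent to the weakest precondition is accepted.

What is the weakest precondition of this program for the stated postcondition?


Working backward. After the program, the postcondition (n ≠ -3 ∧ x - 6 ≥ val) ↔ (3*u - 2*u + 6 < 1 ∧ n - 6 > 2) must hold; in canonical form it is (n ≠ -3 ∧ x ≥ val + 6) ↔ (u < -5 ∧ n > 8).
Before u := 3*u + 1: (n ≠ -3 ∧ x ≥ val + 6) ↔ (3*u < -6 ∧ n > 8)
Before n := val: (val ≠ -3 ∧ x ≥ val + 6) ↔ (3*u < -6 ∧ val > 8)
Before u := 3*lim - 3*val + 8: (val ≠ -3 ∧ x ≥ val + 6) ↔ (9*lim < 9*val - 30 ∧ val > 8)
Before x := 3*u + 7: (val ≠ -3 ∧ 3*u ≥ val - 1) ↔ (9*lim < 9*val - 30 ∧ val > 8)
Answer: WP = (val ≠ -3 ∧ 3*u ≥ val - 1) ↔ (9*lim < 9*val - 30 ∧ val > 8)


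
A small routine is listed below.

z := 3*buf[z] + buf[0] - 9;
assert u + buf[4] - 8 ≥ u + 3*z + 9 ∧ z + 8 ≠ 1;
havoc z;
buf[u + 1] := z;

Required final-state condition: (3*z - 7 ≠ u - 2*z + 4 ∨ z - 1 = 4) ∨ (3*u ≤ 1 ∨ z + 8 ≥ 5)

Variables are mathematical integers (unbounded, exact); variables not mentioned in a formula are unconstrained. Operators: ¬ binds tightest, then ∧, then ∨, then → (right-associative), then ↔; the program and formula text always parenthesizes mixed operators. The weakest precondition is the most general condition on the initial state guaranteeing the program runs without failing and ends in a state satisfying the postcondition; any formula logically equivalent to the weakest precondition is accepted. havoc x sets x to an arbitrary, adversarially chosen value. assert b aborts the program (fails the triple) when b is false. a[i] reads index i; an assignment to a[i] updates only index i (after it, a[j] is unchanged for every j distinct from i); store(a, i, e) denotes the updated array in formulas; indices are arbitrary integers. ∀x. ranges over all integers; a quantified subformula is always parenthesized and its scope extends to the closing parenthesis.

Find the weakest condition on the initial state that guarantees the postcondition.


Working backward. After the program, the postcondition (3*z - 7 ≠ u - 2*z + 4 ∨ z - 1 = 4) ∨ (3*u ≤ 1 ∨ z + 8 ≥ 5) must hold; in canonical form it is 5*z ≠ u + 11 ∨ z = 5 ∨ 3*u ≤ 1 ∨ z ≥ -3.
Before buf[u + 1] := z: 5*z ≠ u + 11 ∨ z = 5 ∨ 3*u ≤ 1 ∨ z ≥ -3
Before havoc z: ∀z_1. (5*z_1 ≠ u + 11 ∨ z_1 = 5 ∨ 3*u ≤ 1 ∨ z_1 ≥ -3)
Before assert u + buf[4] - 8 ≥ u + 3*z + 9 ∧ z + 8 ≠ 1: buf[4] ≥ 3*z + 17 ∧ z ≠ -7 ∧ (∀z_1. (5*z_1 ≠ u + 11 ∨ z_1 = 5 ∨ 3*u ≤ 1 ∨ z_1 ≥ -3))
Before z := 3*buf[z] + buf[0] - 9: buf[4] ≥ 3*buf[0] + 9*buf[z] - 10 ∧ buf[0] + 3*buf[z] ≠ 2 ∧ (∀z_1. (5*z_1 ≠ u + 11 ∨ z_1 = 5 ∨ 3*u ≤ 1 ∨ z_1 ≥ -3))
Answer: WP = buf[4] ≥ 3*buf[0] + 9*buf[z] - 10 ∧ buf[0] + 3*buf[z] ≠ 2 ∧ (∀z_1. (5*z_1 ≠ u + 11 ∨ z_1 = 5 ∨ 3*u ≤ 1 ∨ z_1 ≥ -3))


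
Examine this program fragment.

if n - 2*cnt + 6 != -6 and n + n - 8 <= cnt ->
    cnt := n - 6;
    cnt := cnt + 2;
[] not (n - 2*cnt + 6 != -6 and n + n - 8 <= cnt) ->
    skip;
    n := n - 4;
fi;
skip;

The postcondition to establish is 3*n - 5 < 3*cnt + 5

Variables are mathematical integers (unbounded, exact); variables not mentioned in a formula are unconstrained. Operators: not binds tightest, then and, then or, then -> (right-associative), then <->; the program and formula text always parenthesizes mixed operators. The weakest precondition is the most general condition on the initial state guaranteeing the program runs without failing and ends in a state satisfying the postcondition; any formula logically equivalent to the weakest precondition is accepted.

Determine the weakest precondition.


Working backward. After the program, the postcondition 3*n - 5 < 3*cnt + 5 must hold; in canonical form it is 3*n < 3*cnt + 10.
Before skip: 3*n < 3*cnt + 10
Then branch requires false; else branch requires 3*n < 3*cnt + 22.
Before the if: (not (n != 2*cnt - 12 and 2*n <= cnt + 8)) and ((not (n != 2*cnt - 12 and 2*n <= cnt + 8)) -> 3*n < 3*cnt + 22)
Answer: WP = (not (n != 2*cnt - 12 and 2*n <= cnt + 8)) and ((not (n != 2*cnt - 12 and 2*n <= cnt + 8)) -> 3*n < 3*cnt + 22)


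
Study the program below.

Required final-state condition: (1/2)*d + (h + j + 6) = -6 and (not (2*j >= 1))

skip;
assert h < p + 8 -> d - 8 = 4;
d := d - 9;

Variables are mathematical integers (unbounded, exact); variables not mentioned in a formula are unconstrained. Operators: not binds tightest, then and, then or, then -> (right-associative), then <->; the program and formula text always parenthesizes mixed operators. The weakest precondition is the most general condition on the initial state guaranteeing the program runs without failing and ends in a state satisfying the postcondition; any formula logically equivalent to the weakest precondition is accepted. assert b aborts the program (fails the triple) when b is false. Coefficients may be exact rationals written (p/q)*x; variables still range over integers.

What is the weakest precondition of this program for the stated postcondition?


Working backward. After the program, the postcondition (1/2)*d + (h + j + 6) = -6 and (not (2*j >= 1)) must hold; in canonical form it is (1/2)*d + h + j = -12 and (not (2*j >= 1)).
Before d := d - 9: (1/2)*d + h + j = -15/2 and (not (2*j >= 1))
Before assert h < p + 8 -> d - 8 = 4: (h < p + 8 -> d = 12) and (1/2)*d + h + j = -15/2 and (not (2*j >= 1))
Before skip: (h < p + 8 -> d = 12) and (1/2)*d + h + j = -15/2 and (not (2*j >= 1))
Answer: WP = (h < p + 8 -> d = 12) and (1/2)*d + h + j = -15/2 and (not (2*j >= 1))


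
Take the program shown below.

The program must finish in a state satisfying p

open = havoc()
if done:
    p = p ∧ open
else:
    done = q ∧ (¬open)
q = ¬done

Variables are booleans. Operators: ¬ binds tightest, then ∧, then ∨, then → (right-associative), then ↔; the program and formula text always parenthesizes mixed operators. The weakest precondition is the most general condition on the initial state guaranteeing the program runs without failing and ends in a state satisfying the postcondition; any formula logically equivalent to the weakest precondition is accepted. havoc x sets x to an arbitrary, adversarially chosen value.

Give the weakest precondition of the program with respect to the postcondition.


Working backward. After the program, p must hold.
Before q := ¬done: p
Then branch requires p ∧ open; else branch requires p.
Before the if: (done → (p ∧ open)) ∧ ((¬done) → p)
Before havoc open: (done → p) ∧ ((¬done) → p) ∧ (¬done)
Answer: WP = (done → p) ∧ ((¬done) → p) ∧ (¬done)


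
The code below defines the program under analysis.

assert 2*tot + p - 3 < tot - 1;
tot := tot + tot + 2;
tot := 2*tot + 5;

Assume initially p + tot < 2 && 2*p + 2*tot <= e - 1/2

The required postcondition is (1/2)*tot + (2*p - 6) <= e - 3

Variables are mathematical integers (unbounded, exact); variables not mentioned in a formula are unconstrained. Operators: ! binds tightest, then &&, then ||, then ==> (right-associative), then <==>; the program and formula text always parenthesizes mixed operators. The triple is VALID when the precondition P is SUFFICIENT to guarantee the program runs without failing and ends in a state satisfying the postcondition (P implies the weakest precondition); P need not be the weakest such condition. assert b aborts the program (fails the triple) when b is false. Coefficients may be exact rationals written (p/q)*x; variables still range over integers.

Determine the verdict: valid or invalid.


Working backward. After the program, the postcondition (1/2)*tot + (2*p - 6) <= e - 3 must hold; in canonical form it is 2*p + (1/2)*tot <= e + 3.
Before tot := 2*tot + 5: 2*p + tot <= e + 1/2
Before tot := tot + tot + 2: 2*p + 2*tot <= e - 3/2
Before assert 2*tot + p - 3 < tot - 1: p + tot < 2 && 2*p + 2*tot <= e - 3/2
The weakest precondition is p + tot < 2 && 2*p + 2*tot <= e - 3/2.
Check whether p + tot < 2 && 2*p + 2*tot <= e - 1/2 implies it.
Countermodel: at the initial state e = 1, p = 0, tot = 0, the precondition holds but the weakest precondition fails.
Answer: invalid


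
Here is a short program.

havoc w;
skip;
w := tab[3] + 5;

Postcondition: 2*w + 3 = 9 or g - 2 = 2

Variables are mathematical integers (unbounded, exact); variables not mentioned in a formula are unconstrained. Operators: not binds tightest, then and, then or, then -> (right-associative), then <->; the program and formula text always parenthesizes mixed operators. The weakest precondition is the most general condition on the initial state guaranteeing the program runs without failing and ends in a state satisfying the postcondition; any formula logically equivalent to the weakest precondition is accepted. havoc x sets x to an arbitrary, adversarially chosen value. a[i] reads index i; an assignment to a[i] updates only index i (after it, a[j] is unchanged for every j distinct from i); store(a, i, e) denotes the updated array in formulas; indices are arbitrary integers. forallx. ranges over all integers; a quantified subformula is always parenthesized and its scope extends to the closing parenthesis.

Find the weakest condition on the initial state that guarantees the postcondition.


Working backward. After the program, the postcondition 2*w + 3 = 9 or g - 2 = 2 must hold; in canonical form it is 2*w = 6 or g = 4.
Before w := tab[3] + 5: 2*tab[3] = -4 or g = 4
Before skip: 2*tab[3] = -4 or g = 4
Before havoc w: 2*tab[3] = -4 or g = 4
Answer: WP = 2*tab[3] = -4 or g = 4


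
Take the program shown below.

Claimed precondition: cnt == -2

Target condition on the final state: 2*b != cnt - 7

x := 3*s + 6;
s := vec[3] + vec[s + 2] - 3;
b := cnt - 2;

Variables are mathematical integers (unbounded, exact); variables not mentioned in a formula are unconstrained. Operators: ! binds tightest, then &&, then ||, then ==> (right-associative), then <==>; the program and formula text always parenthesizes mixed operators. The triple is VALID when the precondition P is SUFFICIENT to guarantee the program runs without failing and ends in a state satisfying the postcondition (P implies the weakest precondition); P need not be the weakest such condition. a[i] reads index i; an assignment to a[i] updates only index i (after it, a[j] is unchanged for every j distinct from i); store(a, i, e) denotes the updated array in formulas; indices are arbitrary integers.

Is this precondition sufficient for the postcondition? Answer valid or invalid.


Working backward. After the program, 2*b != cnt - 7 must hold.
Before b := cnt - 2: cnt != -3
Before s := vec[3] + vec[s + 2] - 3: cnt != -3
Before x := 3*s + 6: cnt != -3
The weakest precondition is cnt != -3.
Check whether cnt == -2 implies it.
Every state satisfying the precondition satisfies the weakest precondition: the implication holds.
Answer: valid


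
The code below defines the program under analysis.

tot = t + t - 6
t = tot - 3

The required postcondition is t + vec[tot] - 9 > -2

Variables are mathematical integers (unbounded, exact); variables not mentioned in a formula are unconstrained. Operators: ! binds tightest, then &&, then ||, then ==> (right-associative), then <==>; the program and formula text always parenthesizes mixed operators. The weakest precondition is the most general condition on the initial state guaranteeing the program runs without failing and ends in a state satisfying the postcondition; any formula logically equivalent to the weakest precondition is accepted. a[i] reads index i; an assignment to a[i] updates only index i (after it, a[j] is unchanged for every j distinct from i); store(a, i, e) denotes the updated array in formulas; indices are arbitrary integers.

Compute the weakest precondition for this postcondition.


Working backward. After the program, the postcondition t + vec[tot] - 9 > -2 must hold; in canonical form it is vec[tot] + t > 7.
Before t := tot - 3: vec[tot] + tot > 10
Before tot := t + t - 6: vec[2*t - 6] + 2*t > 16
Answer: WP = vec[2*t - 6] + 2*t > 16


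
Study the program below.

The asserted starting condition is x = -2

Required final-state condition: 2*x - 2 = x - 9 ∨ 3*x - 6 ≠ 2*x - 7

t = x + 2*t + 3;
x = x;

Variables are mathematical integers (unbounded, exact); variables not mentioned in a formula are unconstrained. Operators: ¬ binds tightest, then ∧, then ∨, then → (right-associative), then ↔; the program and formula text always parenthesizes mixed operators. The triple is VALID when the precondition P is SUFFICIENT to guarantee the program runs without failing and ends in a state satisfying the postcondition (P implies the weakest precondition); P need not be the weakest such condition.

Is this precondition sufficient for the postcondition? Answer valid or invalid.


Working backward. After the program, the postcondition 2*x - 2 = x - 9 ∨ 3*x - 6 ≠ 2*x - 7 must hold; in canonical form it is x = -7 ∨ x ≠ -1.
Before x := x: x = -7 ∨ x ≠ -1
Before t := x + 2*t + 3: x = -7 ∨ x ≠ -1
The weakest precondition is x = -7 ∨ x ≠ -1.
Check whether x = -2 implies it.
Every state satisfying the precondition satisfies the weakest precondition: the implication holds.
Answer: valid


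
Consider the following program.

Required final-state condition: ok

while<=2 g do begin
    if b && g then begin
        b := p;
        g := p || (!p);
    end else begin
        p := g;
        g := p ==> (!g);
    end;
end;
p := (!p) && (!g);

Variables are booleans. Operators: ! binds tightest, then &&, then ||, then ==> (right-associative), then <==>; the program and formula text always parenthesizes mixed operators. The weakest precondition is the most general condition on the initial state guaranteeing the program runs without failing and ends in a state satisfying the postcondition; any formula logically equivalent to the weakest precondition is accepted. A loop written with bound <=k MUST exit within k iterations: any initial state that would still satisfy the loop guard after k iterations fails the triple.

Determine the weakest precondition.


Working backward. After the program, ok must hold.
Before p := (!p) && (!g): ok
Before the loop (bound <=2), unroll the exhaustion recursion (WP_0 = exit-now case; WP_j = one more guarded iteration, up to j = 2):
  WP_0: (!g) && ok
  WP_1: (g ==> ((!(b && g)) && ((!(b && g)) ==> ((!(g ==> (!g))) && ok)))) && ((!g) ==> ok)
  WP_2: (g ==> (((b && g) ==> ((!p) && ((!p) ==> ok))) && ((!(b && g)) ==> (((g ==> (!g)) ==> ((!(b && (g ==> (!g)))) && ((!(b && (g ==> (!g)))) ==> ((!((g ==> (!g)) ==> (!(g ==> (!g))))) && ok)))) && ((!(g ==> (!g))) ==> ok))))) && ((!g) ==> ok)
So before the loop: (g ==> (((b && g) ==> ((!p) && ((!p) ==> ok))) && ((!(b && g)) ==> (((g ==> (!g)) ==> ((!(b && (g ==> (!g)))) && ((!(b && (g ==> (!g)))) ==> ((!((g ==> (!g)) ==> (!(g ==> (!g))))) && ok)))) && ((!(g ==> (!g))) ==> ok))))) && ((!g) ==> ok)
Answer: WP = (g ==> (((b && g) ==> ((!p) && ((!p) ==> ok))) && ((!(b && g)) ==> (((g ==> (!g)) ==> ((!(b && (g ==> (!g)))) && ((!(b && (g ==> (!g)))) ==> ((!((g ==> (!g)) ==> (!(g ==> (!g))))) && ok)))) && ((!(g ==> (!g))) ==> ok))))) && ((!g) ==> ok)
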